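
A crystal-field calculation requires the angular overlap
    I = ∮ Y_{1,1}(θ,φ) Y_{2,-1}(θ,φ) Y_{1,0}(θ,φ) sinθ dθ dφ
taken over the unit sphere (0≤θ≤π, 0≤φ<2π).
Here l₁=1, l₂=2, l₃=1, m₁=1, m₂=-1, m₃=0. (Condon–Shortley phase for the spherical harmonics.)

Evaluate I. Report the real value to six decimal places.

-0.218510

Checks pass: Σm=0; 4 even; l₃=1∈[1,3].
(2·1+1)(2·2+1)(2·1+1) = 45
Δ: 2! 0! 2! / 5! → 1/30
sum: t=1:−1/1 = -1/1
3j²(1 2 1; 0 0 0) = Δ·Π!·Σ² = 2/15  (sign +1)
sum: t=0:+1/2 = 1/2
3j²(1 2 1; 1 -1 0) = Δ·Π!·Σ² = 1/10  (sign -1)
combine: 4πI² = 45·2/15·1/10 = 3/5
take √, sign -1: I = -0.21850969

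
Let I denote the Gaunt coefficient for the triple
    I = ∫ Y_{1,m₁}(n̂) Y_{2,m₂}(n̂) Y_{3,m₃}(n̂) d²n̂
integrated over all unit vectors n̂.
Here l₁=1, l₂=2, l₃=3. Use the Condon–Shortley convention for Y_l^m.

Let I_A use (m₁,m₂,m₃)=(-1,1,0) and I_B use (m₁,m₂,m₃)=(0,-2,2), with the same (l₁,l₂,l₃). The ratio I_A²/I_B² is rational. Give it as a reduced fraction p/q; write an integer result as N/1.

3/5

Shared (l₁,l₂,l₃)=(1,2,3): N and (l;000)² cancel in I_A²/I_B².
A: Δ = 0!·2!·4!/7! = 1/105; Racah Σ t=0..0: t=0:+1/12 = 1/12; ⇒ 3j(1 2 3; -1 1 0)² = 1/35, sgn -1
B: Δ = 0!·2!·4!/7! = 1/105; Racah Σ t=0..0: t=0:+1/24 = 1/24; ⇒ 3j(1 2 3; 0 -2 2)² = 1/21, sgn -1
I_A²/I_B² = (1/35)/(1/21) = 3/5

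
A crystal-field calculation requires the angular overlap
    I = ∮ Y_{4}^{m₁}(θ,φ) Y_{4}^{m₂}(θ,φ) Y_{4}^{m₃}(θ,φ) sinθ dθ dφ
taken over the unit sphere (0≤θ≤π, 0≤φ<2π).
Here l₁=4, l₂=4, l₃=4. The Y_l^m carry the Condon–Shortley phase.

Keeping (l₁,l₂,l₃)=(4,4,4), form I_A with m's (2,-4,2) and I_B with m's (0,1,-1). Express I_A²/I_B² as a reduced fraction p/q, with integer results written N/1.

Shared (l₁,l₂,l₃)=(4,4,4): N and (l;000)² cancel in I_A²/I_B².
A: Δ = 4!·4!·4!/13! = 1/450450; Racah Σ t=0..0: t=0:+1/2304 = 1/2304; ⇒ 3j(4 4 4; 2 -4 2)² = 5/143, sgn +1
B: Δ = 4!·4!·4!/13! = 1/450450; Racah Σ t=1..4: t=1:−1/864 t=2:+1/96 t=3:−1/144 t=4:+1/3456 = 1/384; ⇒ 3j(4 4 4; 0 1 -1)² = 9/2002, sgn -1
I_A²/I_B² = (5/143)/(9/2002) = 70/9

70/9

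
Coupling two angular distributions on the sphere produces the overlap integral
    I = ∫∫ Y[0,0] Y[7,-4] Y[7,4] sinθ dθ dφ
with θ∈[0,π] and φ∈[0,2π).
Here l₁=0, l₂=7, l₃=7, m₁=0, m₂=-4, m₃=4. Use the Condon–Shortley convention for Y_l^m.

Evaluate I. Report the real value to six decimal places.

0.282095

Rules hold: Σm=0, L=14 even, 7≤7≤7.
N = 1·15·15 = 225
Δ = 0!·0!·14!/15! = 1/15
Racah Σ t=0..0: t=0:+1/25401600 = 1/25401600
⇒ 3j(0 7 7; 0 0 0)² = 1/15, sgn -1
Racah Σ t=0..0: t=0:+1/239500800 = 1/239500800
⇒ 3j(0 7 7; 0 -4 4)² = 1/15, sgn -1
4πI² = N·(3j₀)²·(3jₘ)² = 1/1
I = +1·√(1/4π) = 0.28209479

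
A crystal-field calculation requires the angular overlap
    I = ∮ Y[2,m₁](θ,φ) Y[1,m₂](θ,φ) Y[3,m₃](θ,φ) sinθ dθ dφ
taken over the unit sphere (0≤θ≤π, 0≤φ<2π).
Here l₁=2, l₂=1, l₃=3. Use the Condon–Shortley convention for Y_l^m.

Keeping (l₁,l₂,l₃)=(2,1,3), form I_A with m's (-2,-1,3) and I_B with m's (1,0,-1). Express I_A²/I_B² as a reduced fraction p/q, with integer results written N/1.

15/8

Same 2,1,3: normalisation and zero-m 3j drop out of the ratio.
A: Δ: 0! 4! 2! / 7! → 1/105; sum: t=0:+1/48 = 1/48; 3j²(2 1 3; -2 -1 3) = Δ·Π!·Σ² = 1/7  (sign +1)
B: Δ: 0! 4! 2! / 7! → 1/105; sum: t=0:+1/6 = 1/6; 3j²(2 1 3; 1 0 -1) = Δ·Π!·Σ² = 8/105  (sign +1)
I_A²/I_B² = (1/7)/(8/105) = 15/8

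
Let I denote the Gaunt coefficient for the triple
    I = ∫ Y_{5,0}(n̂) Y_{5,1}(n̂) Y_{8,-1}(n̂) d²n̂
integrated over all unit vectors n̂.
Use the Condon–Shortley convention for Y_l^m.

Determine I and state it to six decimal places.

m-sum 0 ✓  L=18 even ✓  0≤8≤10 ✓
Π(2lᵢ+1) = 11×11×17 = 2057
triangle coeff Δ(5,5,8) = 1/37413090
Σ_t [0,2]: t=0:+1/1036800 t=1:−1/331776 t=2:+1/1036800 = -1/921600
(3j)²=490/46189 [(5 5 8; 0 0 0)], sign=-1
Σ_t [0,2]: t=0:+1/2073600 t=1:−1/414720 t=2:+1/829440 = -1/1382400
(3j)²=294/46189 [(5 5 8; 0 1 -1)], sign=+1
⇒ 4πI² = 144060/1037153
I = (-1)√(144060/1037153/(4π)) = -0.10513453

-0.105135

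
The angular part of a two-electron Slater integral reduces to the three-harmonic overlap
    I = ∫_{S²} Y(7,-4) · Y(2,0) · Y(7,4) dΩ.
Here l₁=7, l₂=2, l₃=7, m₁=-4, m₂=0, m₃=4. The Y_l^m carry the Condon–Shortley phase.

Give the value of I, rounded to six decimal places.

Rules hold: Σm=0, L=16 even, 5≤7≤9.
N = 15·5·15 = 1125
Δ = 2!·12!·2!/17! = 1/185640
Racah Σ t=0..2: t=0:+1/2419200 t=1:−1/518400 t=2:+1/2419200 = -1/907200
⇒ 3j(7 2 7; 0 0 0)² = 56/3315, sgn +1
Racah Σ t=0..2: t=0:+1/159667200 t=1:−1/7257600 t=2:+1/8709120 = -1/59875200
⇒ 3j(7 2 7; -4 0 4)² = 8/23205, sgn +1
4πI² = N·(3j₀)²·(3jₘ)² = 320/48841
I = +1·√(0.00655187/4π) = 0.02283378

0.022834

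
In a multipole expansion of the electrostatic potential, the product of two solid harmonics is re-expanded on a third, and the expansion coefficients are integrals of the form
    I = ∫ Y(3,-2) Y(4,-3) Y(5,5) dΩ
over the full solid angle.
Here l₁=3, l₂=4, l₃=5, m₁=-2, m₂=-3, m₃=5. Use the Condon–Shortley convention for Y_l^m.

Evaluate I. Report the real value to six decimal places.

-0.212007

m-sum 0 ✓  L=12 even ✓  1≤5≤7 ✓
Π(2lᵢ+1) = 7×9×11 = 693
triangle coeff Δ(3,4,5) = 1/180180
Σ_t [0,2]: t=0:+1/576 t=1:−1/144 t=2:+1/576 = -1/288
(3j)²=20/1001 [(3 4 5; 0 0 0)], sign=+1
Σ_t [1,1]: t=1:−1/17280 = -1/17280
(3j)²=35/858 [(3 4 5; -2 -3 5)], sign=-1
⇒ 4πI² = 1050/1859
I = (-1)√(1050/1859/(4π)) = -0.21200691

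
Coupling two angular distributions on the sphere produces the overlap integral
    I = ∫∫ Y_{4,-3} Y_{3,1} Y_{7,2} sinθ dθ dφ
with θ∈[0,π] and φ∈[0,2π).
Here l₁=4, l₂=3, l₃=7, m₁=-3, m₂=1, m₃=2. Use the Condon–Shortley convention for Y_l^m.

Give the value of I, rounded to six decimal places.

0.090400

Checks pass: Σm=0; 14 even; l₃=7∈[1,7].
(2·4+1)(2·3+1)(2·7+1) = 945
Δ: 0! 8! 6! / 15! → 1/45045
sum: t=0:+1/20736 = 1/20736
3j²(4 3 7; 0 0 0) = Δ·Π!·Σ² = 35/1287  (sign -1)
sum: t=0:+1/241920 = 1/241920
3j²(4 3 7; -3 1 2) = Δ·Π!·Σ² = 4/1001  (sign -1)
combine: 4πI² = 945·35/1287·4/1001 = 2100/20449
take √, sign +1: I = 0.09040005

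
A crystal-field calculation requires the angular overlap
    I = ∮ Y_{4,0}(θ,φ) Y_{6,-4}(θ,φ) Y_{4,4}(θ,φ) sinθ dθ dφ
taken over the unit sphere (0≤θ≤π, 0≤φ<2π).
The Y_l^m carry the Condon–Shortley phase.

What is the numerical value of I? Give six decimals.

Rules hold: Σm=0, L=14 even, 2≤4≤10.
N = 9·13·9 = 1053
Δ = 6!·2!·6!/15! = 1/1261260
Racah Σ t=2..4: t=2:+1/4608 t=3:−1/1296 t=4:+1/4608 = -7/20736
⇒ 3j(4 6 4; 0 0 0)² = 20/1287, sgn -1
Racah Σ t=2..2: t=2:+1/69120 = 1/69120
⇒ 3j(4 6 4; 0 -4 4)² = 4/143, sgn +1
4πI² = N·(3j₀)²·(3jₘ)² = 720/1573
I = -1·√(0.457724/4π) = -0.19085211

-0.190852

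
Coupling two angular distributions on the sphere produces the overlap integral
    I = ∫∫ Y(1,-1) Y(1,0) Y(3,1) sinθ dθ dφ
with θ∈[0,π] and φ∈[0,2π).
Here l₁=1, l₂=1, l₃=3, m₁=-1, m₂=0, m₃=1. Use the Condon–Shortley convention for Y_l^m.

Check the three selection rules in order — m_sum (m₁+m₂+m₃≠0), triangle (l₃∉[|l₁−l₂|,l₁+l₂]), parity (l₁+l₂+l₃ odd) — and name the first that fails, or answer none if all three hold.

azimuthal sum: -1 + 0 + 1 = 0  ✓
0 ≤ 3 ≤ 2 (triangle on l)  ✗
L = 1 + 1 + 3 = 5 (odd)

triangle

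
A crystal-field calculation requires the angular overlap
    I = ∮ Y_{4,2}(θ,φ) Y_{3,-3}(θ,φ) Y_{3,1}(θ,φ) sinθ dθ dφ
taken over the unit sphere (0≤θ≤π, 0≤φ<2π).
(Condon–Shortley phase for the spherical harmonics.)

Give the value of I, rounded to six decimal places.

Rules hold: Σm=0, L=10 even, 1≤3≤7.
N = 9·7·7 = 441
Δ = 4!·4!·2!/11! = 1/34650
Racah Σ t=1..3: t=1:−1/72 t=2:+1/16 t=3:−1/72 = 5/144
⇒ 3j(4 3 3; 0 0 0)² = 2/77, sgn -1
Racah Σ t=0..0: t=0:+1/192 = 1/192
⇒ 3j(4 3 3; 2 -3 1)² = 3/77, sgn +1
4πI² = N·(3j₀)²·(3jₘ)² = 54/121
I = -1·√(0.446281/4π) = -0.18845135

-0.188451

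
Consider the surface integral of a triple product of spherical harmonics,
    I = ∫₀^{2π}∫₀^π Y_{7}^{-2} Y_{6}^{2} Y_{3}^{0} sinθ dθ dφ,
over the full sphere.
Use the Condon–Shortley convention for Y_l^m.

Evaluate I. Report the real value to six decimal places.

Rules hold: Σm=0, L=16 even, 1≤3≤13.
N = 15·13·7 = 1365
Δ = 10!·4!·2!/17! = 1/2042040
Racah Σ t=4..6: t=4:+1/207360 t=5:−1/57600 t=6:+1/207360 = -1/129600
⇒ 3j(7 6 3; 0 0 0)² = 168/12155, sgn +1
Racah Σ t=6..8: t=6:+1/207360 t=7:−1/120960 t=8:+1/967680 = -1/414720
⇒ 3j(7 6 3; -2 2 0)² = 21/4862, sgn +1
4πI² = N·(3j₀)²·(3jₘ)² = 37044/454597
I = +1·√(0.0814876/4π) = 0.08052685

0.080527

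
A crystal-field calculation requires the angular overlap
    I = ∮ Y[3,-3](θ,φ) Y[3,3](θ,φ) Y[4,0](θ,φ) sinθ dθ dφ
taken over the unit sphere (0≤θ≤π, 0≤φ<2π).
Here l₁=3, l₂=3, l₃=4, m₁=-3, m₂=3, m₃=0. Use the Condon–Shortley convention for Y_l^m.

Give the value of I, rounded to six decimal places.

Rules hold: Σm=0, L=10 even, 0≤4≤6.
N = 7·7·9 = 441
Δ = 2!·4!·4!/11! = 1/34650
Racah Σ t=0..2: t=0:+1/72 t=1:−1/16 t=2:+1/72 = -5/144
⇒ 3j(3 3 4; 0 0 0)² = 2/77, sgn -1
Racah Σ t=2..2: t=2:+1/1152 = 1/1152
⇒ 3j(3 3 4; -3 3 0)² = 1/154, sgn +1
4πI² = N·(3j₀)²·(3jₘ)² = 9/121
I = -1·√(0.0743802/4π) = -0.07693494

-0.076935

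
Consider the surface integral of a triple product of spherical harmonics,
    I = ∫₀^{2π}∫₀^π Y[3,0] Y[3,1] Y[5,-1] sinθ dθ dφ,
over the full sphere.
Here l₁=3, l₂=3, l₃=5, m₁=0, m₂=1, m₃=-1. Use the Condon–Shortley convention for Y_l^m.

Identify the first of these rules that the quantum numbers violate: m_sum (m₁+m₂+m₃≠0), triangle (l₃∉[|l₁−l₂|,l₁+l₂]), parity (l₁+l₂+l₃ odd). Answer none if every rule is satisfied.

azimuthal sum: 0 + 1 − 1 = 0  ✓
0 ≤ 5 ≤ 6 (triangle on l)  ✓
L = 3 + 3 + 5 = 11 (odd)  ✗

parity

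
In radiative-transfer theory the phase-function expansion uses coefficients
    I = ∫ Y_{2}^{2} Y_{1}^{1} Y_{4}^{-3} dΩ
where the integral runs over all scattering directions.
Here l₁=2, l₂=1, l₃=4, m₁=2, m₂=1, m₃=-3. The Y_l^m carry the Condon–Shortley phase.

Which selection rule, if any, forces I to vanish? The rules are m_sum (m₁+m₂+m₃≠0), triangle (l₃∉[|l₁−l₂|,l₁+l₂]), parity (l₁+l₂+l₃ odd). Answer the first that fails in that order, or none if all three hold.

triangle

Σmᵢ = 0  ✓
l₃∈[|l₁−l₂|,l₁+l₂]=[1,3], have l₃=4  ✗
Σlᵢ = 7 ⇒ odd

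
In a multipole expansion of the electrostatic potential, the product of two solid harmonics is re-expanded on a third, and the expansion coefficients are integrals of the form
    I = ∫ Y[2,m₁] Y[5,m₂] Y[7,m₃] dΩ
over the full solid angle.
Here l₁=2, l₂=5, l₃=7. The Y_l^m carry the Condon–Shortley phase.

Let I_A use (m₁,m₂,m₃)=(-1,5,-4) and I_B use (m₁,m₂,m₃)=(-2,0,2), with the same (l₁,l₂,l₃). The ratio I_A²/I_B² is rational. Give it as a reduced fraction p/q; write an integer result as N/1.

11/126

Shared (l₁,l₂,l₃)=(2,5,7): N and (l;000)² cancel in I_A²/I_B².
A: Δ = 0!·4!·10!/15! = 1/15015; Racah Σ t=0..0: t=0:+1/21772800 = 1/21772800; ⇒ 3j(2 5 7; -1 5 -4)² = 1/1365, sgn -1
B: Δ = 0!·4!·10!/15! = 1/15015; Racah Σ t=0..0: t=0:+1/345600 = 1/345600; ⇒ 3j(2 5 7; -2 0 2)² = 6/715, sgn -1
I_A²/I_B² = (1/1365)/(6/715) = 11/126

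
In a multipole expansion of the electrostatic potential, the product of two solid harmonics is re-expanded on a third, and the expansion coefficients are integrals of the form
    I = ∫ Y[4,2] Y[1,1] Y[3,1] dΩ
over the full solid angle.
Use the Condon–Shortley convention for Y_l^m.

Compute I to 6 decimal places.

Σmᵢ = 4 ≠ 0, so the φ-integral vanishes; I = 0

0.000000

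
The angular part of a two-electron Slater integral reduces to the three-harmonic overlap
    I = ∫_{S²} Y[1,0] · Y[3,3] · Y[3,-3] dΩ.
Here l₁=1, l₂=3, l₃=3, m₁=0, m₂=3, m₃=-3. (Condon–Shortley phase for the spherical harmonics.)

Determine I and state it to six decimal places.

0.000000

l₁+l₂+l₃=7 is odd: 3j(l;000)=0 ⇒ I=0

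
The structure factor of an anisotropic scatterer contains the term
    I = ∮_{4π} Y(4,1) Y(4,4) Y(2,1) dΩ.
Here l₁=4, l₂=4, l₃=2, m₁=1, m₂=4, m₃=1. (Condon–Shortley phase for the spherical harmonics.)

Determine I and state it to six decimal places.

1 + 4 + 1 = 6 ≠ 0: azimuthal integral kills it; I = 0

0.000000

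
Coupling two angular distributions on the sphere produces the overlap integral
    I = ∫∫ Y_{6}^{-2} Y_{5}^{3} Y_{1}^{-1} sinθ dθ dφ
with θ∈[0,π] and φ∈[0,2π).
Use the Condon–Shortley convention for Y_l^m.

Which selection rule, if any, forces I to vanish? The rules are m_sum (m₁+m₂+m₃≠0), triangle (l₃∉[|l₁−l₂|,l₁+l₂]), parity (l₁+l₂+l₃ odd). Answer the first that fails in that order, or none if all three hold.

azimuthal sum: -2 + 3 − 1 = 0  ✓
1 ≤ 1 ≤ 11 (triangle on l)  ✓
L = 6 + 5 + 1 = 12 (even)  ✓

none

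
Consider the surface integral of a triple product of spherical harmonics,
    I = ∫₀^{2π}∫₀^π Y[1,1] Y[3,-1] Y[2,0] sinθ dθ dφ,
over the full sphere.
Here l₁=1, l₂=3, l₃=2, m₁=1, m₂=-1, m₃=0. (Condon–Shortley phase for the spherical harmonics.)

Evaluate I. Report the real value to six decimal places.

Checks pass: Σm=0; 6 even; l₃=2∈[2,4].
(2·1+1)(2·3+1)(2·2+1) = 105
Δ: 2! 0! 4! / 7! → 1/105
sum: t=1:−1/4 = -1/4
3j²(1 3 2; 0 0 0) = Δ·Π!·Σ² = 3/35  (sign -1)
sum: t=0:+1/8 = 1/8
3j²(1 3 2; 1 -1 0) = Δ·Π!·Σ² = 2/35  (sign +1)
combine: 4πI² = 105·3/35·2/35 = 18/35
take √, sign -1: I = -0.20230066

-0.202301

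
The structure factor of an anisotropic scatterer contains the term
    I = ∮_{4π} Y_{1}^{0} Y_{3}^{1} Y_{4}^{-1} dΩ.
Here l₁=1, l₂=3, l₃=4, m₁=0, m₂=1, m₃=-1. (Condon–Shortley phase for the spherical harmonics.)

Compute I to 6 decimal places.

m-sum 0 ✓  L=8 even ✓  2≤4≤4 ✓
Π(2lᵢ+1) = 3×7×9 = 189
triangle coeff Δ(1,3,4) = 1/252
Σ_t [0,0]: t=0:+1/36 = 1/36
(3j)²=4/63 [(1 3 4; 0 0 0)], sign=+1
Σ_t [0,0]: t=0:+1/48 = 1/48
(3j)²=5/84 [(1 3 4; 0 1 -1)], sign=-1
⇒ 4πI² = 5/7
I = (-1)√(5/7/(4π)) = -0.23841361

-0.238414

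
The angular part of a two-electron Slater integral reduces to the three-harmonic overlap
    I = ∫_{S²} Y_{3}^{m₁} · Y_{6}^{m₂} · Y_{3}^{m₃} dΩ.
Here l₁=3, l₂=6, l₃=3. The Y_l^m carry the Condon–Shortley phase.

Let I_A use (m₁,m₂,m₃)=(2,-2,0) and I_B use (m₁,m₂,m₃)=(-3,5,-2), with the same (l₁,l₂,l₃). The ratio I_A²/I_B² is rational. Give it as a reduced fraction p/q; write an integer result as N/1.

16/33

Shared (l₁,l₂,l₃)=(3,6,3): N and (l;000)² cancel in I_A²/I_B².
A: Δ = 6!·0!·6!/13! = 1/12012; Racah Σ t=1..1: t=1:−1/4320 = -1/4320; ⇒ 3j(3 6 3; 2 -2 0)² = 8/429, sgn +1
B: Δ = 6!·0!·6!/13! = 1/12012; Racah Σ t=6..6: t=6:+1/86400 = 1/86400; ⇒ 3j(3 6 3; -3 5 -2)² = 1/26, sgn -1
I_A²/I_B² = (8/429)/(1/26) = 16/33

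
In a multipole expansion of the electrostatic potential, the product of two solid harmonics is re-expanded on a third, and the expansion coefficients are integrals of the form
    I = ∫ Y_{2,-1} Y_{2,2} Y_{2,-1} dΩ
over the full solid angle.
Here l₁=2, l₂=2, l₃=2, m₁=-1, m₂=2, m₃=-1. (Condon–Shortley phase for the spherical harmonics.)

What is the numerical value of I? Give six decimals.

m-sum 0 ✓  L=6 even ✓  0≤2≤4 ✓
Π(2lᵢ+1) = 5×5×5 = 125
triangle coeff Δ(2,2,2) = 1/630
Σ_t [0,2]: t=0:+1/8 t=1:−1/1 t=2:+1/8 = -3/4
(3j)²=2/35 [(2 2 2; 0 0 0)], sign=-1
Σ_t [2,2]: t=2:+1/4 = 1/4
(3j)²=3/35 [(2 2 2; -1 2 -1)], sign=-1
⇒ 4πI² = 30/49
I = (+1)√(30/49/(4π)) = 0.22072812

0.220728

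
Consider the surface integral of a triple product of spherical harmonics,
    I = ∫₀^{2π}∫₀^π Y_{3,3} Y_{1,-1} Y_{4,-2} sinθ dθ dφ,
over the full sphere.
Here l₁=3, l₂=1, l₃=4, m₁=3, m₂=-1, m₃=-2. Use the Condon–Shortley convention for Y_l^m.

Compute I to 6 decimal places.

Rules hold: Σm=0, L=8 even, 2≤4≤4.
N = 7·3·9 = 189
Δ = 0!·6!·2!/9! = 1/252
Racah Σ t=0..0: t=0:+1/36 = 1/36
⇒ 3j(3 1 4; 0 0 0)² = 4/63, sgn +1
Racah Σ t=0..0: t=0:+1/1440 = 1/1440
⇒ 3j(3 1 4; 3 -1 -2)² = 1/252, sgn +1
4πI² = N·(3j₀)²·(3jₘ)² = 1/21
I = +1·√(0.047619/4π) = 0.06155813

0.061558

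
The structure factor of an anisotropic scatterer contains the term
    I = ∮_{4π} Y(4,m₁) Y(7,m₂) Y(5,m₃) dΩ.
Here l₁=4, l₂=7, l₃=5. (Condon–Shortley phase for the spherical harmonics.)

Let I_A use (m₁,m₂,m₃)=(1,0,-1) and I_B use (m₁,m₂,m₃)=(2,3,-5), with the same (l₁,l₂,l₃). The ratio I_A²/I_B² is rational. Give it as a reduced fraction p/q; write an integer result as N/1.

392/10125

Shared (l₁,l₂,l₃)=(4,7,5): N and (l;000)² cancel in I_A²/I_B².
A: Δ = 6!·2!·8!/17! = 1/6126120; Racah Σ t=1..3: t=1:−1/345600 t=2:+1/34560 t=3:−1/41472 = 1/518400; ⇒ 3j(4 7 5; 1 0 -1)² = 7/36465, sgn +1
B: Δ = 6!·2!·8!/17! = 1/6126120; Racah Σ t=2..2: t=2:+1/3870720 = 1/3870720; ⇒ 3j(4 7 5; 2 3 -5)² = 675/136136, sgn +1
I_A²/I_B² = (7/36465)/(675/136136) = 392/10125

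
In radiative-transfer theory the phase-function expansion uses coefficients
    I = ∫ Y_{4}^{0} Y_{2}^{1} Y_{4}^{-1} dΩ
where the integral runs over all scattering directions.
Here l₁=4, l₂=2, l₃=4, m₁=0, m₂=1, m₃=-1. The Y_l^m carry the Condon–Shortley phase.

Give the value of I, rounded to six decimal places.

-0.044869

Rules hold: Σm=0, L=10 even, 2≤4≤6.
N = 9·5·9 = 405
Δ = 2!·6!·2!/11! = 1/13860
Racah Σ t=0..2: t=0:+1/192 t=1:−1/36 t=2:+1/192 = -5/288
⇒ 3j(4 2 4; 0 0 0)² = 20/693, sgn -1
Racah Σ t=1..2: t=1:−1/72 t=2:+1/96 = -1/288
⇒ 3j(4 2 4; 0 1 -1)² = 1/462, sgn +1
4πI² = N·(3j₀)²·(3jₘ)² = 150/5929
I = -1·√(0.0252994/4π) = -0.04486937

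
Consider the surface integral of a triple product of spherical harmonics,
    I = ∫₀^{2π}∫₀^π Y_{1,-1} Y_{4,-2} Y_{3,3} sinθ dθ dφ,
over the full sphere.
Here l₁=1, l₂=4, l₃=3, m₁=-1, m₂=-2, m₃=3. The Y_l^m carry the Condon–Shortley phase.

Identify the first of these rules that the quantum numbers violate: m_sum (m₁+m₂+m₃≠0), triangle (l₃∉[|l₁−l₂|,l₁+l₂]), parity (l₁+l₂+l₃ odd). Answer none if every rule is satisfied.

azimuthal sum: -1 − 2 + 3 = 0  ✓
3 ≤ 3 ≤ 5 (triangle on l)  ✓
L = 1 + 4 + 3 = 8 (even)  ✓

none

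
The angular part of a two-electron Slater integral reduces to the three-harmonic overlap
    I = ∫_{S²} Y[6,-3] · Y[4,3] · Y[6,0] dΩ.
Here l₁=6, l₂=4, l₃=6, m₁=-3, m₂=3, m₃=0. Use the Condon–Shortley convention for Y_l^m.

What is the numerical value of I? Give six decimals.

Rules hold: Σm=0, L=16 even, 2≤6≤10.
N = 13·9·13 = 1521
Δ = 4!·8!·4!/17! = 1/15315300
Racah Σ t=0..4: t=0:+1/829440 t=1:−1/25920 t=2:+1/9216 t=3:−1/25920 t=4:+1/829440 = 7/207360
⇒ 3j(6 4 6; 0 0 0)² = 28/2431, sgn +1
Racah Σ t=3..4: t=3:−1/207360 t=4:+1/103680 = 1/207360
⇒ 3j(6 4 6; -3 3 0)² = 21/2431, sgn +1
4πI² = N·(3j₀)²·(3jₘ)² = 5292/34969
I = +1·√(0.151334/4π) = 0.10973960

0.109740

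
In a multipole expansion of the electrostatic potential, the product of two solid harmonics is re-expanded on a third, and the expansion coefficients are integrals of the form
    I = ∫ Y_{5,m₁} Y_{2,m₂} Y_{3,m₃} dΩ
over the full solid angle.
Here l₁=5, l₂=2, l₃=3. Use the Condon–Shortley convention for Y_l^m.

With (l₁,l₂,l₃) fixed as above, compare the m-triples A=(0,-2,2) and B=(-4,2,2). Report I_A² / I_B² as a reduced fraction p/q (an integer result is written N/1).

5/126

l's match ⇒ only the (l;m) 3-j factors differ between A and B.
A: triangle coeff Δ(5,2,3) = 1/2310; Σ_t [0,0]: t=0:+1/2880 = 1/2880; (3j)²=1/462 [(5 2 3; 0 -2 2)], sign=-1
B: triangle coeff Δ(5,2,3) = 1/2310; Σ_t [4,4]: t=4:+1/2880 = 1/2880; (3j)²=3/55 [(5 2 3; -4 2 2)], sign=-1
I_A²/I_B² = (1/462)/(3/55) = 5/126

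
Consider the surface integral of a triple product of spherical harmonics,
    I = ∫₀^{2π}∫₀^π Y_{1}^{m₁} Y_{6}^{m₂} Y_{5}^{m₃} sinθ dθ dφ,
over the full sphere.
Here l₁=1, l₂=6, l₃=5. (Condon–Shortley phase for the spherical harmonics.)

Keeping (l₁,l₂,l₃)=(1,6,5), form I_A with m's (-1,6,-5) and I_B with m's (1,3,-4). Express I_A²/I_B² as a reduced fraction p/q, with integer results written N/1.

22/1

l's match ⇒ only the (l;m) 3-j factors differ between A and B.
A: triangle coeff Δ(1,6,5) = 1/858; Σ_t [2,2]: t=2:+1/7257600 = 1/7257600; (3j)²=1/13 [(1 6 5; -1 6 -5)], sign=+1
B: triangle coeff Δ(1,6,5) = 1/858; Σ_t [0,0]: t=0:+1/725760 = 1/725760; (3j)²=1/286 [(1 6 5; 1 3 -4)], sign=-1
I_A²/I_B² = (1/13)/(1/286) = 22/1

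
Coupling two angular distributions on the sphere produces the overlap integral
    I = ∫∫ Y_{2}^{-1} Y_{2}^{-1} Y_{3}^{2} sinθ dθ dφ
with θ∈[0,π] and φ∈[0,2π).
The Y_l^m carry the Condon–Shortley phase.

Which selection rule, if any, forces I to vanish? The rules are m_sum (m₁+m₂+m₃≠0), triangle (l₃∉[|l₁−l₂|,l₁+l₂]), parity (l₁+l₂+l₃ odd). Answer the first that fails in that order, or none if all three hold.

Σmᵢ = 0  ✓
l₃∈[|l₁−l₂|,l₁+l₂]=[0,4], have l₃=3  ✓
Σlᵢ = 7 ⇒ odd  ✗

parity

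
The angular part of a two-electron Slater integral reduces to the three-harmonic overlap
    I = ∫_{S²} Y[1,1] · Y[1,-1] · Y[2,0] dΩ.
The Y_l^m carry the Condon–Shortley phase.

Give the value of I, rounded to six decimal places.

0.126157

Checks pass: Σm=0; 4 even; l₃=2∈[0,2].
(2·1+1)(2·1+1)(2·2+1) = 45
Δ: 0! 2! 2! / 5! → 1/30
sum: t=0:+1/1 = 1/1
3j²(1 1 2; 0 0 0) = Δ·Π!·Σ² = 2/15  (sign +1)
sum: t=0:+1/4 = 1/4
3j²(1 1 2; 1 -1 0) = Δ·Π!·Σ² = 1/30  (sign +1)
combine: 4πI² = 45·2/15·1/30 = 1/5
take √, sign +1: I = 0.12615663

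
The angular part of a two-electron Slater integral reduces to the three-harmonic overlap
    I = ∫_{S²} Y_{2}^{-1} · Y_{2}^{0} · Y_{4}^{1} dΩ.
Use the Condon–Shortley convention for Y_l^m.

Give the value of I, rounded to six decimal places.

Checks pass: Σm=0; 8 even; l₃=4∈[0,4].
(2·2+1)(2·2+1)(2·4+1) = 225
Δ: 0! 4! 4! / 9! → 1/630
sum: t=0:+1/16 = 1/16
3j²(2 2 4; 0 0 0) = Δ·Π!·Σ² = 2/35  (sign +1)
sum: t=0:+1/24 = 1/24
3j²(2 2 4; -1 0 1) = Δ·Π!·Σ² = 1/21  (sign -1)
combine: 4πI² = 225·2/35·1/21 = 30/49
take √, sign -1: I = -0.22072812

-0.220728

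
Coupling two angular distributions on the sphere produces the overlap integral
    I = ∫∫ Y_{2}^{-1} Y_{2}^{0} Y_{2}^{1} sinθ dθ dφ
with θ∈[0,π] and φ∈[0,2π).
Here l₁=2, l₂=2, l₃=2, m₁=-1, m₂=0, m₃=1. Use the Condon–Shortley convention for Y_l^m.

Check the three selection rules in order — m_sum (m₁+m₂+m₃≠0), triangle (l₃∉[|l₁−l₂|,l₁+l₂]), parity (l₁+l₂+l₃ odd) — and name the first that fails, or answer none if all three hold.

none

Σmᵢ = 0  ✓
l₃∈[|l₁−l₂|,l₁+l₂]=[0,4], have l₃=2  ✓
Σlᵢ = 6 ⇒ even  ✓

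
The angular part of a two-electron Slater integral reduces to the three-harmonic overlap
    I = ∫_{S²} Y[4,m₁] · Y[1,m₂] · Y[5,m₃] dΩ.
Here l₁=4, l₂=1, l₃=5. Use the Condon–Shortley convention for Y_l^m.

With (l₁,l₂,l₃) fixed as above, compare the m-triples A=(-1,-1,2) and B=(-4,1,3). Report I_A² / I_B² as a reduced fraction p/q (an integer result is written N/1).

Same 4,1,5: normalisation and zero-m 3j drop out of the ratio.
A: Δ: 0! 8! 2! / 11! → 1/495; sum: t=0:+1/1440 = 1/1440; 3j²(4 1 5; -1 -1 2) = Δ·Π!·Σ² = 7/165  (sign -1)
B: Δ: 0! 8! 2! / 11! → 1/495; sum: t=0:+1/80640 = 1/80640; 3j²(4 1 5; -4 1 3) = Δ·Π!·Σ² = 1/495  (sign +1)
I_A²/I_B² = (7/165)/(1/495) = 21/1

21/1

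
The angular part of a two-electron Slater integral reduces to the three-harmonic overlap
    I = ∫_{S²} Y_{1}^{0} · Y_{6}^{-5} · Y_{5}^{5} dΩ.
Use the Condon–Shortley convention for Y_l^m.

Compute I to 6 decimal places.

-0.135514

m-sum 0 ✓  L=12 even ✓  5≤5≤7 ✓
Π(2lᵢ+1) = 3×13×11 = 429
triangle coeff Δ(1,6,5) = 1/858
Σ_t [1,1]: t=1:−1/14400 = -1/14400
(3j)²=6/143 [(1 6 5; 0 0 0)], sign=+1
Σ_t [1,1]: t=1:−1/3628800 = -1/3628800
(3j)²=1/78 [(1 6 5; 0 -5 5)], sign=-1
⇒ 4πI² = 3/13
I = (-1)√(3/13/(4π)) = -0.13551395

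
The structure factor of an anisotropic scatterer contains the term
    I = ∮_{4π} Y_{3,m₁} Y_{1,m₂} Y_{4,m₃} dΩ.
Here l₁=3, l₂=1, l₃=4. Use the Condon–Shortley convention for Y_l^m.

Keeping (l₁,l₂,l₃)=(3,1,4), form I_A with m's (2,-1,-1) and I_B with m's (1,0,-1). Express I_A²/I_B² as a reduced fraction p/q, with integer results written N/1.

1/5

Shared (l₁,l₂,l₃)=(3,1,4): N and (l;000)² cancel in I_A²/I_B².
A: Δ = 0!·6!·2!/9! = 1/252; Racah Σ t=0..0: t=0:+1/240 = 1/240; ⇒ 3j(3 1 4; 2 -1 -1)² = 1/84, sgn -1
B: Δ = 0!·6!·2!/9! = 1/252; Racah Σ t=0..0: t=0:+1/48 = 1/48; ⇒ 3j(3 1 4; 1 0 -1)² = 5/84, sgn -1
I_A²/I_B² = (1/84)/(5/84) = 1/5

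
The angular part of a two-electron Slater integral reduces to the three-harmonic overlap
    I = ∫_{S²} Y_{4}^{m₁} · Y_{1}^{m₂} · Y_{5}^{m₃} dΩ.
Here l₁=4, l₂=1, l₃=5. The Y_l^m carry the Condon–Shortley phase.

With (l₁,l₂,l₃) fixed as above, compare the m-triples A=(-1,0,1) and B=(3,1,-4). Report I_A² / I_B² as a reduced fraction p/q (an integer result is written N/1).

Shared (l₁,l₂,l₃)=(4,1,5): N and (l;000)² cancel in I_A²/I_B².
A: Δ = 0!·8!·2!/11! = 1/495; Racah Σ t=0..0: t=0:+1/720 = 1/720; ⇒ 3j(4 1 5; -1 0 1)² = 8/165, sgn +1
B: Δ = 0!·8!·2!/11! = 1/495; Racah Σ t=0..0: t=0:+1/10080 = 1/10080; ⇒ 3j(4 1 5; 3 1 -4)² = 4/55, sgn -1
I_A²/I_B² = (8/165)/(4/55) = 2/3

2/3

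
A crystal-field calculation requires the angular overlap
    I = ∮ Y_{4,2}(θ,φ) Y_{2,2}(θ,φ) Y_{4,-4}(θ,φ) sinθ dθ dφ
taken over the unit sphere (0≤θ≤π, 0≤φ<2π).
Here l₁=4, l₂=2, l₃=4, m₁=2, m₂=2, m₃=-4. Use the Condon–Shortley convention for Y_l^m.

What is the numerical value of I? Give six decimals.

Rules hold: Σm=0, L=10 even, 2≤4≤6.
N = 9·5·9 = 405
Δ = 2!·6!·2!/11! = 1/13860
Racah Σ t=0..2: t=0:+1/192 t=1:−1/36 t=2:+1/192 = -5/288
⇒ 3j(4 2 4; 0 0 0)² = 20/693, sgn -1
Racah Σ t=2..2: t=2:+1/2880 = 1/2880
⇒ 3j(4 2 4; 2 2 -4)² = 2/165, sgn +1
4πI² = N·(3j₀)²·(3jₘ)² = 120/847
I = -1·√(0.141677/4π) = -0.10618031

-0.106180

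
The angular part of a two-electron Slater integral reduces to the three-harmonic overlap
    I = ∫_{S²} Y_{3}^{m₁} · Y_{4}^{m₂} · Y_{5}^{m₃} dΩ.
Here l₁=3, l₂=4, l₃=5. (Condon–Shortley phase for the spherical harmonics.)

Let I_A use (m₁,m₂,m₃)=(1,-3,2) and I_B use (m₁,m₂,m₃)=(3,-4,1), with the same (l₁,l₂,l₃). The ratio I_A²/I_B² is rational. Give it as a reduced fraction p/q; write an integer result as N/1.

343/30

l's match ⇒ only the (l;m) 3-j factors differ between A and B.
A: triangle coeff Δ(3,4,5) = 1/180180; Σ_t [0,1]: t=0:+1/960 t=1:−1/4320 = 7/8640; (3j)²=343/12870 [(3 4 5; 1 -3 2)], sign=-1
B: triangle coeff Δ(3,4,5) = 1/180180; Σ_t [0,0]: t=0:+1/34560 = 1/34560; (3j)²=1/429 [(3 4 5; 3 -4 1)], sign=+1
I_A²/I_B² = (343/12870)/(1/429) = 343/30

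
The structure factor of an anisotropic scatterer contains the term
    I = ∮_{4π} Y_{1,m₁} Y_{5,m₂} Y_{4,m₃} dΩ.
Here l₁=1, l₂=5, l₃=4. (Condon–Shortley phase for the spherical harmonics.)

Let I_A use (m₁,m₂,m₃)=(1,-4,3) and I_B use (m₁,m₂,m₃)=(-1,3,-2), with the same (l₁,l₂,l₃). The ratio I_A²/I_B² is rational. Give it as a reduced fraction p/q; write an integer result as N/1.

9/7

Shared (l₁,l₂,l₃)=(1,5,4): N and (l;000)² cancel in I_A²/I_B².
A: Δ = 2!·0!·8!/11! = 1/495; Racah Σ t=0..0: t=0:+1/10080 = 1/10080; ⇒ 3j(1 5 4; 1 -4 3)² = 4/55, sgn -1
B: Δ = 2!·0!·8!/11! = 1/495; Racah Σ t=2..2: t=2:+1/2880 = 1/2880; ⇒ 3j(1 5 4; -1 3 -2)² = 28/495, sgn +1
I_A²/I_B² = (4/55)/(28/495) = 9/7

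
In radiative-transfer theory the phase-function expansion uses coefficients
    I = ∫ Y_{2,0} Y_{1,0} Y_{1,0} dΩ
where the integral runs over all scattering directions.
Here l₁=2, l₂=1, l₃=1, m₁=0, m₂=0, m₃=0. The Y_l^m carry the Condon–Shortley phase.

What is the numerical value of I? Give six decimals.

0.252313

Rules hold: Σm=0, L=4 even, 1≤1≤3.
N = 5·3·3 = 45
Δ = 2!·2!·0!/5! = 1/30
Racah Σ t=1..1: t=1:−1/1 = -1/1
⇒ 3j(2 1 1; 0 0 0)² = 2/15, sgn +1
(m-triple is (0,0,0) — same symbol as above.)
4πI² = N·(3j₀)²·(3jₘ)² = 4/5
I = +1·√(0.8/4π) = 0.25231325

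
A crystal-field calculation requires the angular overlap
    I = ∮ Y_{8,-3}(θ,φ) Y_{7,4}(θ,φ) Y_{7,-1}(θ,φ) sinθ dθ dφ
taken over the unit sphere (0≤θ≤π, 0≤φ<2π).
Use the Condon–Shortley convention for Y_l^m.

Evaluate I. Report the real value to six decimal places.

-0.025190

Rules hold: Σm=0, L=22 even, 1≤7≤15.
N = 17·15·15 = 3825
Δ = 8!·8!·6!/23! = 1/22086194130
Racah Σ t=1..7: t=1:−1/18289152000 t=2:+1/248832000 t=3:−1/24883200 t=4:+1/11943936 t=5:−1/24883200 t=6:+1/248832000 t=7:−1/18289152000 = 11/975421440
⇒ 3j(8 7 7; 0 0 0)² = 1750/289731, sgn -1
Racah Σ t=5..8: t=5:−1/746496000 t=6:+1/124416000 t=7:−1/139345920 t=8:+1/1045094400 = 1/2090188800
⇒ 3j(8 7 7; -3 4 -1)² = 100/289731, sgn +1
4πI² = N·(3j₀)²·(3jₘ)² = 4375000/548653937
I = -1·√(0.00797406/4π) = -0.02519039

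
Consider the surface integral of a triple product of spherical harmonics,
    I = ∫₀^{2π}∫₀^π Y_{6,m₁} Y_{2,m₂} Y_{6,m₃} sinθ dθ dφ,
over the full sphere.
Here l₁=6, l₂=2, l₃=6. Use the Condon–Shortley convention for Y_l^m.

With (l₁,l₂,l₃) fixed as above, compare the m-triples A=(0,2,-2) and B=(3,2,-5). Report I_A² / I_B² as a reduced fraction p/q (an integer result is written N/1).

28/11

l's match ⇒ only the (l;m) 3-j factors differ between A and B.
A: triangle coeff Δ(6,2,6) = 1/90090; Σ_t [2,2]: t=2:+1/69120 = 1/69120; (3j)²=4/143 [(6 2 6; 0 2 -2)], sign=+1
B: triangle coeff Δ(6,2,6) = 1/90090; Σ_t [2,2]: t=2:+1/1451520 = 1/1451520; (3j)²=1/91 [(6 2 6; 3 2 -5)], sign=-1
I_A²/I_B² = (4/143)/(1/91) = 28/11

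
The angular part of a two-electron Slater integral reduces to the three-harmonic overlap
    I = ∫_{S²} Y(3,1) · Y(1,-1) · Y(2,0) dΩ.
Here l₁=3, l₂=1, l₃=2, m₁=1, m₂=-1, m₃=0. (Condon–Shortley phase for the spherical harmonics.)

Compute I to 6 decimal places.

Rules hold: Σm=0, L=6 even, 2≤2≤4.
N = 7·3·5 = 105
Δ = 2!·4!·0!/7! = 1/105
Racah Σ t=1..1: t=1:−1/4 = -1/4
⇒ 3j(3 1 2; 0 0 0)² = 3/35, sgn -1
Racah Σ t=0..0: t=0:+1/8 = 1/8
⇒ 3j(3 1 2; 1 -1 0)² = 2/35, sgn +1
4πI² = N·(3j₀)²·(3jₘ)² = 18/35
I = -1·√(0.514286/4π) = -0.20230066

-0.202301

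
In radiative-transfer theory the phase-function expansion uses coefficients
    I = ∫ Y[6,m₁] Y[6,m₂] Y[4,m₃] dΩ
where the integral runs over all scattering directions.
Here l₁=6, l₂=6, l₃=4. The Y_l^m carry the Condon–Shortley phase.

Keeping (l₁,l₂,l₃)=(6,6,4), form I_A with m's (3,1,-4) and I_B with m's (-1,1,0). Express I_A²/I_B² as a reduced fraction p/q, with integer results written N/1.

3087/1024

Same 6,6,4: normalisation and zero-m 3j drop out of the ratio.
A: Δ: 8! 4! 4! / 17! → 1/15315300; sum: t=3:−1/414720 = -1/414720; 3j²(6 6 4; 3 1 -4) = Δ·Π!·Σ² = 49/2431  (sign -1)
B: Δ: 8! 4! 4! / 17! → 1/15315300; sum: t=3:−1/414720 t=4:+1/20736 t=5:−1/11520 t=6:+1/51840 t=7:−1/2903040 = -1/45360; 3j²(6 6 4; -1 1 0) = Δ·Π!·Σ² = 1024/153153  (sign -1)
I_A²/I_B² = (49/2431)/(1024/153153) = 3087/1024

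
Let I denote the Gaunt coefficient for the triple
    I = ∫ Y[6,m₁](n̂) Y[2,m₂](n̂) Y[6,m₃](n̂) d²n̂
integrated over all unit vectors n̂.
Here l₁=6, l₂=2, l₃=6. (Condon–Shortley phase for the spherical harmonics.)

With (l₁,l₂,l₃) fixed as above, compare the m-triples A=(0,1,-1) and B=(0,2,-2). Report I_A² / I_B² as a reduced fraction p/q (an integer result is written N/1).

Same 6,2,6: normalisation and zero-m 3j drop out of the ratio.
A: Δ: 2! 10! 2! / 15! → 1/90090; sum: t=1:−1/28800 t=2:+1/34560 = -1/172800; 3j²(6 2 6; 0 1 -1) = Δ·Π!·Σ² = 1/1430  (sign +1)
B: Δ: 2! 10! 2! / 15! → 1/90090; sum: t=2:+1/69120 = 1/69120; 3j²(6 2 6; 0 2 -2) = Δ·Π!·Σ² = 4/143  (sign +1)
I_A²/I_B² = (1/1430)/(4/143) = 1/40

1/40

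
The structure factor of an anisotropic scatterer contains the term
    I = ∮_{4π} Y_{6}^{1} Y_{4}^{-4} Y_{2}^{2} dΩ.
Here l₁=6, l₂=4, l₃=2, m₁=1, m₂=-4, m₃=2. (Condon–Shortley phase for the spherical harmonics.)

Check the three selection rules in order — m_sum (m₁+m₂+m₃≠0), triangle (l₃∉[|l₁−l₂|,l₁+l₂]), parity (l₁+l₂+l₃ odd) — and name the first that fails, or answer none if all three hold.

m_sum

m₁+m₂+m₃ = 1 − 4 + 2 = -1  ✗
triangle: |6−4|=2 ≤ l₃=2 ≤ 6+4=10
parity: l₁+l₂+l₃ = 12 is even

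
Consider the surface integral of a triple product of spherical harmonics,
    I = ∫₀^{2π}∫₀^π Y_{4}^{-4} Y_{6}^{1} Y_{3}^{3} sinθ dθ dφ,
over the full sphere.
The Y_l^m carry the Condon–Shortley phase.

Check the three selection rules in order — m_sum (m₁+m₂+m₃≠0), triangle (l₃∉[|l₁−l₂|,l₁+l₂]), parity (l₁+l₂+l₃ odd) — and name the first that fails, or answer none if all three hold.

azimuthal sum: -4 + 1 + 3 = 0  ✓
2 ≤ 3 ≤ 10 (triangle on l)  ✓
L = 4 + 6 + 3 = 13 (odd)  ✗

parity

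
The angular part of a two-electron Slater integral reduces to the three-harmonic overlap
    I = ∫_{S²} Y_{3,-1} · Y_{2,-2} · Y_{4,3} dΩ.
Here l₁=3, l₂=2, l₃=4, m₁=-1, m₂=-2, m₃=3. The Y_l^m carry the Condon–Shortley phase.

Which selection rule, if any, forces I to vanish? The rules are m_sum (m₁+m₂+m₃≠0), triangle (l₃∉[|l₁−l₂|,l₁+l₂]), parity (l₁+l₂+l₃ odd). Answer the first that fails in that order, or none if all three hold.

parity

m₁+m₂+m₃ = -1 − 2 + 3 = 0  ✓
triangle: |3−2|=1 ≤ l₃=4 ≤ 3+2=5  ✓
parity: l₁+l₂+l₃ = 9 is odd  ✗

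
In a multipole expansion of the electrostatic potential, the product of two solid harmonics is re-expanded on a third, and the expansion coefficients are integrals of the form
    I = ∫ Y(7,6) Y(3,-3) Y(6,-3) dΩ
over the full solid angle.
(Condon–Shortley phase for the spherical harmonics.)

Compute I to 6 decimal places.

Checks pass: Σm=0; 16 even; l₃=6∈[4,10].
(2·7+1)(2·3+1)(2·6+1) = 1365
Δ: 4! 10! 2! / 17! → 1/2042040
sum: t=1:−1/207360 t=2:+1/57600 t=3:−1/207360 = 1/129600
3j²(7 3 6; 0 0 0) = Δ·Π!·Σ² = 168/12155  (sign +1)
sum: t=0:+1/17418240 = 1/17418240
3j²(7 3 6; 6 -3 -3) = Δ·Π!·Σ² = 15/952  (sign -1)
combine: 4πI² = 1365·168/12155·15/952 = 945/3179
take √, sign -1: I = -0.15380332

-0.153803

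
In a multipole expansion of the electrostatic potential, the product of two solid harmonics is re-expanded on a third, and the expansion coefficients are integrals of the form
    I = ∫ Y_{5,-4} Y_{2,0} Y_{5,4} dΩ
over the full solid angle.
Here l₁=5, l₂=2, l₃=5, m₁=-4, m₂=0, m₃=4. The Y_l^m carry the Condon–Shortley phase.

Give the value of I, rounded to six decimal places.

Checks pass: Σm=0; 12 even; l₃=5∈[3,7].
(2·5+1)(2·2+1)(2·5+1) = 605
Δ: 2! 8! 2! / 13! → 1/38610
sum: t=0:+1/2880 t=1:−1/576 t=2:+1/2880 = -1/960
3j²(5 2 5; 0 0 0) = Δ·Π!·Σ² = 10/429  (sign +1)
sum: t=1:−1/40320 t=2:+1/20160 = 1/40320
3j²(5 2 5; -4 0 4) = Δ·Π!·Σ² = 6/715  (sign -1)
combine: 4πI² = 605·10/429·6/715 = 20/169
take √, sign -1: I = -0.09704356

-0.097044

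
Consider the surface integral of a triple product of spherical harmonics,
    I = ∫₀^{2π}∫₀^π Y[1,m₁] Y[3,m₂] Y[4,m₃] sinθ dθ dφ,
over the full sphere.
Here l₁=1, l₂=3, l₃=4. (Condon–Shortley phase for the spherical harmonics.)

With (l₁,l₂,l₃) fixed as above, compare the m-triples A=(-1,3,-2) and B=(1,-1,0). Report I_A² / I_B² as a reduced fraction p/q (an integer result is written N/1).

1/6

Same 1,3,4: normalisation and zero-m 3j drop out of the ratio.
A: Δ: 0! 2! 6! / 9! → 1/252; sum: t=0:+1/1440 = 1/1440; 3j²(1 3 4; -1 3 -2) = Δ·Π!·Σ² = 1/252  (sign +1)
B: Δ: 0! 2! 6! / 9! → 1/252; sum: t=0:+1/96 = 1/96; 3j²(1 3 4; 1 -1 0) = Δ·Π!·Σ² = 1/42  (sign +1)
I_A²/I_B² = (1/252)/(1/42) = 1/6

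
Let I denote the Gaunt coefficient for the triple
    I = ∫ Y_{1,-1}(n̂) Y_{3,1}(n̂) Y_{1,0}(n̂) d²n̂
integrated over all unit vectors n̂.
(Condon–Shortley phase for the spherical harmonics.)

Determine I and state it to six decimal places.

0.000000

l₃=1 ∉ [2,4] — triangle fails ⇒ I = 0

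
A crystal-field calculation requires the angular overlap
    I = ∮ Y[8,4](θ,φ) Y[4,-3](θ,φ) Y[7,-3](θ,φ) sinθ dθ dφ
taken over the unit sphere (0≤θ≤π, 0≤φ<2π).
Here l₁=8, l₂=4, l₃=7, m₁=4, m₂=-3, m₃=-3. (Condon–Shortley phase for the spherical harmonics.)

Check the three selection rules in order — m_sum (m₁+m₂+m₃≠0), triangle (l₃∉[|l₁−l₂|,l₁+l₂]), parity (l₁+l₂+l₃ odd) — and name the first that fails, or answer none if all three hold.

m_sum

azimuthal sum: 4 − 3 − 3 = -2  ✗
4 ≤ 7 ≤ 12 (triangle on l)
L = 8 + 4 + 7 = 19 (odd)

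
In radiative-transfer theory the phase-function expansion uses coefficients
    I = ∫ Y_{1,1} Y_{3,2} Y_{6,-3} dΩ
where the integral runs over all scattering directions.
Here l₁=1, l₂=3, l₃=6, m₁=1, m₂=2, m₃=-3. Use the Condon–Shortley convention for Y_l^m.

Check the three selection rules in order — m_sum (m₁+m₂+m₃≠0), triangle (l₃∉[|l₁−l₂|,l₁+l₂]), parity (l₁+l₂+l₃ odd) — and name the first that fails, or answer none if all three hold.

Σmᵢ = 0  ✓
l₃∈[|l₁−l₂|,l₁+l₂]=[2,4], have l₃=6  ✗
Σlᵢ = 10 ⇒ even

triangle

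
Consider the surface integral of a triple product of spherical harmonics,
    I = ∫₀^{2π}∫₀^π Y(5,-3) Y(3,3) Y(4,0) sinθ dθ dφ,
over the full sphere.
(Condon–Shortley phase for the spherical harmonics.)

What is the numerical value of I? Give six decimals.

0.196280

Rules hold: Σm=0, L=12 even, 2≤4≤8.
N = 11·7·9 = 693
Δ = 4!·6!·2!/13! = 1/180180
Racah Σ t=1..3: t=1:−1/576 t=2:+1/144 t=3:−1/576 = 1/288
⇒ 3j(5 3 4; 0 0 0)² = 20/1001, sgn +1
Racah Σ t=4..4: t=4:+1/2304 = 1/2304
⇒ 3j(5 3 4; -3 3 0)² = 5/143, sgn +1
4πI² = N·(3j₀)²·(3jₘ)² = 900/1859
I = +1·√(0.484131/4π) = 0.19628026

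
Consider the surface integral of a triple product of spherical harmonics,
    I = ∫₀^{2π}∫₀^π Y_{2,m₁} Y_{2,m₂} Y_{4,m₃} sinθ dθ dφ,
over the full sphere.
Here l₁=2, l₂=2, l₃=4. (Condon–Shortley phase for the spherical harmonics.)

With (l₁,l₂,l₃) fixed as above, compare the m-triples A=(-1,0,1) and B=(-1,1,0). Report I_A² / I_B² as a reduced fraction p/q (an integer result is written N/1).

Same 2,2,4: normalisation and zero-m 3j drop out of the ratio.
A: Δ: 0! 4! 4! / 9! → 1/630; sum: t=0:+1/24 = 1/24; 3j²(2 2 4; -1 0 1) = Δ·Π!·Σ² = 1/21  (sign -1)
B: Δ: 0! 4! 4! / 9! → 1/630; sum: t=0:+1/36 = 1/36; 3j²(2 2 4; -1 1 0) = Δ·Π!·Σ² = 8/315  (sign +1)
I_A²/I_B² = (1/21)/(8/315) = 15/8

15/8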